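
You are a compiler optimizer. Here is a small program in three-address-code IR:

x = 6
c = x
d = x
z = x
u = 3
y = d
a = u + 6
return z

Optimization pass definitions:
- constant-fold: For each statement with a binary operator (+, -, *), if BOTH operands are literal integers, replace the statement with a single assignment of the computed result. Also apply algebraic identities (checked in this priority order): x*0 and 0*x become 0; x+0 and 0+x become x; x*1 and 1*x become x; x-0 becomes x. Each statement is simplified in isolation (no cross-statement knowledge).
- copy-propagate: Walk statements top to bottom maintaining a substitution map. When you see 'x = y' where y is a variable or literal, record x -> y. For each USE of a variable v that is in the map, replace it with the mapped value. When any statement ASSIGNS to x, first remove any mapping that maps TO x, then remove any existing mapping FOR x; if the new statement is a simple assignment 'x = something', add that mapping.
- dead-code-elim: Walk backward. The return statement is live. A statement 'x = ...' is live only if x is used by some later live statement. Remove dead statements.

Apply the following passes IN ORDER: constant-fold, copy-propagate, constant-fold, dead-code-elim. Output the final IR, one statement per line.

Answer: return 6

Derivation:
Initial IR:
  x = 6
  c = x
  d = x
  z = x
  u = 3
  y = d
  a = u + 6
  return z
After constant-fold (8 stmts):
  x = 6
  c = x
  d = x
  z = x
  u = 3
  y = d
  a = u + 6
  return z
After copy-propagate (8 stmts):
  x = 6
  c = 6
  d = 6
  z = 6
  u = 3
  y = 6
  a = 3 + 6
  return 6
After constant-fold (8 stmts):
  x = 6
  c = 6
  d = 6
  z = 6
  u = 3
  y = 6
  a = 9
  return 6
After dead-code-elim (1 stmts):
  return 6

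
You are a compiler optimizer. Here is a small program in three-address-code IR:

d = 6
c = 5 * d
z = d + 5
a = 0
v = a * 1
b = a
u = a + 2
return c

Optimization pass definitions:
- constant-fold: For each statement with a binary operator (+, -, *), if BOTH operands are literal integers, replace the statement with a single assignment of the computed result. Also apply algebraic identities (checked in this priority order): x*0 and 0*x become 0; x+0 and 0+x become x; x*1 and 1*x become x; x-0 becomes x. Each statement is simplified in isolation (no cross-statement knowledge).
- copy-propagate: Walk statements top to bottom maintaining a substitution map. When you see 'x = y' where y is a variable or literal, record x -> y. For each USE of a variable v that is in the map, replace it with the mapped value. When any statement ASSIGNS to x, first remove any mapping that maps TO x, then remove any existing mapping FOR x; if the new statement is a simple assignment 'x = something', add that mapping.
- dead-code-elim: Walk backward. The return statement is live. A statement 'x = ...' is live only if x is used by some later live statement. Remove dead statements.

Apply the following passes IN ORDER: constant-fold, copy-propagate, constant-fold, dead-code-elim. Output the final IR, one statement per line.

Answer: c = 30
return c

Derivation:
Initial IR:
  d = 6
  c = 5 * d
  z = d + 5
  a = 0
  v = a * 1
  b = a
  u = a + 2
  return c
After constant-fold (8 stmts):
  d = 6
  c = 5 * d
  z = d + 5
  a = 0
  v = a
  b = a
  u = a + 2
  return c
After copy-propagate (8 stmts):
  d = 6
  c = 5 * 6
  z = 6 + 5
  a = 0
  v = 0
  b = 0
  u = 0 + 2
  return c
After constant-fold (8 stmts):
  d = 6
  c = 30
  z = 11
  a = 0
  v = 0
  b = 0
  u = 2
  return c
After dead-code-elim (2 stmts):
  c = 30
  return c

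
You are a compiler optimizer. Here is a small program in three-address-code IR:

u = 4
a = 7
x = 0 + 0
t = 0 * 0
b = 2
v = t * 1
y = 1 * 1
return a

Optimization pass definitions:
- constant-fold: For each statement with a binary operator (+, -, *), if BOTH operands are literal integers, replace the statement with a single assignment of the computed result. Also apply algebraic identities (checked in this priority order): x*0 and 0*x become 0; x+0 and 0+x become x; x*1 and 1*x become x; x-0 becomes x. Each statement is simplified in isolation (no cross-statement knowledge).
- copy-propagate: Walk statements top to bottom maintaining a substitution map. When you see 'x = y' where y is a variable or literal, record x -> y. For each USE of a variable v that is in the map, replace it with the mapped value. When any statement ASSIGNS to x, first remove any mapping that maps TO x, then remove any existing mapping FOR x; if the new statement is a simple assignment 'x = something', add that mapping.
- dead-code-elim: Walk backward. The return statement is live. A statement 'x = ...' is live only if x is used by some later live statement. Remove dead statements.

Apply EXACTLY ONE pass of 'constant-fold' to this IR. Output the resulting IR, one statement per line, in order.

Answer: u = 4
a = 7
x = 0
t = 0
b = 2
v = t
y = 1
return a

Derivation:
Applying constant-fold statement-by-statement:
  [1] u = 4  (unchanged)
  [2] a = 7  (unchanged)
  [3] x = 0 + 0  -> x = 0
  [4] t = 0 * 0  -> t = 0
  [5] b = 2  (unchanged)
  [6] v = t * 1  -> v = t
  [7] y = 1 * 1  -> y = 1
  [8] return a  (unchanged)
Result (8 stmts):
  u = 4
  a = 7
  x = 0
  t = 0
  b = 2
  v = t
  y = 1
  return a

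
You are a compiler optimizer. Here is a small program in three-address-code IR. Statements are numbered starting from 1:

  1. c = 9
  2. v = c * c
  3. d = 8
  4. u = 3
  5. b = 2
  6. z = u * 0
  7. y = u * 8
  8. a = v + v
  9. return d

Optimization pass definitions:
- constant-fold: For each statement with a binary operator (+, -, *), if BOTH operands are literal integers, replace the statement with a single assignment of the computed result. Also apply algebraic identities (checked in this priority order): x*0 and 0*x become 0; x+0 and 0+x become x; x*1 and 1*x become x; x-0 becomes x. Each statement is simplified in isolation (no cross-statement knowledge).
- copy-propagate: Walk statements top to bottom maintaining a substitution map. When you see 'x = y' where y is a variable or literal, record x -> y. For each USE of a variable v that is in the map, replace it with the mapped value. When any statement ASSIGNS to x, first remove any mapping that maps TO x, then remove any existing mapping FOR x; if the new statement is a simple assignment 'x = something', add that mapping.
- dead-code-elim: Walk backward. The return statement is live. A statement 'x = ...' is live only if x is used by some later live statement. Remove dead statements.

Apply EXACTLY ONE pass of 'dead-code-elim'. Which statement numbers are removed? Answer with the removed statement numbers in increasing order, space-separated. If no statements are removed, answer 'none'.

Backward liveness scan:
Stmt 1 'c = 9': DEAD (c not in live set [])
Stmt 2 'v = c * c': DEAD (v not in live set [])
Stmt 3 'd = 8': KEEP (d is live); live-in = []
Stmt 4 'u = 3': DEAD (u not in live set ['d'])
Stmt 5 'b = 2': DEAD (b not in live set ['d'])
Stmt 6 'z = u * 0': DEAD (z not in live set ['d'])
Stmt 7 'y = u * 8': DEAD (y not in live set ['d'])
Stmt 8 'a = v + v': DEAD (a not in live set ['d'])
Stmt 9 'return d': KEEP (return); live-in = ['d']
Removed statement numbers: [1, 2, 4, 5, 6, 7, 8]
Surviving IR:
  d = 8
  return d

Answer: 1 2 4 5 6 7 8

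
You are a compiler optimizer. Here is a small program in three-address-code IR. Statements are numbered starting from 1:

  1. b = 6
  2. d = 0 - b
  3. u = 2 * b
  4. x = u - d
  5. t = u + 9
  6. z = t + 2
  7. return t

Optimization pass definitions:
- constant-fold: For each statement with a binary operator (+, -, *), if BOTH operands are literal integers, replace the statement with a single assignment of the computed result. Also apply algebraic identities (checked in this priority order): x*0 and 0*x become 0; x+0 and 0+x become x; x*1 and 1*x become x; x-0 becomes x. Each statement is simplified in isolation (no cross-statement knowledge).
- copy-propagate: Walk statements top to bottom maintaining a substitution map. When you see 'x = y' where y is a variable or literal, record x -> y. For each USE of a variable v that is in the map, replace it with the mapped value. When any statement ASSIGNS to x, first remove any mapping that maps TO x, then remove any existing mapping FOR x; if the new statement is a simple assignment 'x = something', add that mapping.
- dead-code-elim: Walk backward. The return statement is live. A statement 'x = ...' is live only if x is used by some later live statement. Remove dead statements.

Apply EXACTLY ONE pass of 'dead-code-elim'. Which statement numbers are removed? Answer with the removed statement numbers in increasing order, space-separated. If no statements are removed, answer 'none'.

Answer: 2 4 6

Derivation:
Backward liveness scan:
Stmt 1 'b = 6': KEEP (b is live); live-in = []
Stmt 2 'd = 0 - b': DEAD (d not in live set ['b'])
Stmt 3 'u = 2 * b': KEEP (u is live); live-in = ['b']
Stmt 4 'x = u - d': DEAD (x not in live set ['u'])
Stmt 5 't = u + 9': KEEP (t is live); live-in = ['u']
Stmt 6 'z = t + 2': DEAD (z not in live set ['t'])
Stmt 7 'return t': KEEP (return); live-in = ['t']
Removed statement numbers: [2, 4, 6]
Surviving IR:
  b = 6
  u = 2 * b
  t = u + 9
  return t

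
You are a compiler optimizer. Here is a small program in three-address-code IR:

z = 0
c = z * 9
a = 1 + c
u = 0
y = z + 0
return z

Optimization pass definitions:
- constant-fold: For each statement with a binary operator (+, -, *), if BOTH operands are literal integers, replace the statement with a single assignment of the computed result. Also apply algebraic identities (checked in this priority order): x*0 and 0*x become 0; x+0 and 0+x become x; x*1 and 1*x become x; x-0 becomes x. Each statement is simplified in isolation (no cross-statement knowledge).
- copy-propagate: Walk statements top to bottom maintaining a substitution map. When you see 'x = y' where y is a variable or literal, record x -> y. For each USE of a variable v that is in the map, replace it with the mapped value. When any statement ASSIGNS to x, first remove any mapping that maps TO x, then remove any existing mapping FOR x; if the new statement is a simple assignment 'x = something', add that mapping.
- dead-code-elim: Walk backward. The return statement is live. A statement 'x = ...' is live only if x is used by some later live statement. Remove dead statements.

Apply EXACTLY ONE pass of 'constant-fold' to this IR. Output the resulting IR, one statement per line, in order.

Answer: z = 0
c = z * 9
a = 1 + c
u = 0
y = z
return z

Derivation:
Applying constant-fold statement-by-statement:
  [1] z = 0  (unchanged)
  [2] c = z * 9  (unchanged)
  [3] a = 1 + c  (unchanged)
  [4] u = 0  (unchanged)
  [5] y = z + 0  -> y = z
  [6] return z  (unchanged)
Result (6 stmts):
  z = 0
  c = z * 9
  a = 1 + c
  u = 0
  y = z
  return z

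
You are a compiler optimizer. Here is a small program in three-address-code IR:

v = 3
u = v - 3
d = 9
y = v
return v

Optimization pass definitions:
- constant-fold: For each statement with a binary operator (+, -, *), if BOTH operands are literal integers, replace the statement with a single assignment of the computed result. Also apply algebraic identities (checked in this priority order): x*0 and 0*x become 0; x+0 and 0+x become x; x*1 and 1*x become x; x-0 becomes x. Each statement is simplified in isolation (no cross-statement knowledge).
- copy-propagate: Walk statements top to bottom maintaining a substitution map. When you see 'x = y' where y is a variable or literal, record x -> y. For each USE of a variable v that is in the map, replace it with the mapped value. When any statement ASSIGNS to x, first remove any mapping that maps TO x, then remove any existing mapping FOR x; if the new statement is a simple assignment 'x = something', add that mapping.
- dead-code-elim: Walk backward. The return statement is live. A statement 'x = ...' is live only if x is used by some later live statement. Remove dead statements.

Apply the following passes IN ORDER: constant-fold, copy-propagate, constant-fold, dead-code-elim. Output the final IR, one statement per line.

Answer: return 3

Derivation:
Initial IR:
  v = 3
  u = v - 3
  d = 9
  y = v
  return v
After constant-fold (5 stmts):
  v = 3
  u = v - 3
  d = 9
  y = v
  return v
After copy-propagate (5 stmts):
  v = 3
  u = 3 - 3
  d = 9
  y = 3
  return 3
After constant-fold (5 stmts):
  v = 3
  u = 0
  d = 9
  y = 3
  return 3
After dead-code-elim (1 stmts):
  return 3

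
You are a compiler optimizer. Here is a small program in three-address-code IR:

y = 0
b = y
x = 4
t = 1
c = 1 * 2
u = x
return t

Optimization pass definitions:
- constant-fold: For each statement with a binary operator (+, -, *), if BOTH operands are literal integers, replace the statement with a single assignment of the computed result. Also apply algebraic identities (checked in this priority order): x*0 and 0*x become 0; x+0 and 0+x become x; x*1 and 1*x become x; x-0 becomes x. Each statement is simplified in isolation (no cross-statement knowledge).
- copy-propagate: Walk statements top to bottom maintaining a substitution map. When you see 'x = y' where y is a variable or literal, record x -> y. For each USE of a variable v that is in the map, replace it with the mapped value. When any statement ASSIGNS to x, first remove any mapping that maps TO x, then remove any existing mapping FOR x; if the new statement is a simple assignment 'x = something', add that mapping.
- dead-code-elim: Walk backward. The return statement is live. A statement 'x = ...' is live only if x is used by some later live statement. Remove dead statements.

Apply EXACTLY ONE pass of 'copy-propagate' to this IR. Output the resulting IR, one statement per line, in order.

Answer: y = 0
b = 0
x = 4
t = 1
c = 1 * 2
u = 4
return 1

Derivation:
Applying copy-propagate statement-by-statement:
  [1] y = 0  (unchanged)
  [2] b = y  -> b = 0
  [3] x = 4  (unchanged)
  [4] t = 1  (unchanged)
  [5] c = 1 * 2  (unchanged)
  [6] u = x  -> u = 4
  [7] return t  -> return 1
Result (7 stmts):
  y = 0
  b = 0
  x = 4
  t = 1
  c = 1 * 2
  u = 4
  return 1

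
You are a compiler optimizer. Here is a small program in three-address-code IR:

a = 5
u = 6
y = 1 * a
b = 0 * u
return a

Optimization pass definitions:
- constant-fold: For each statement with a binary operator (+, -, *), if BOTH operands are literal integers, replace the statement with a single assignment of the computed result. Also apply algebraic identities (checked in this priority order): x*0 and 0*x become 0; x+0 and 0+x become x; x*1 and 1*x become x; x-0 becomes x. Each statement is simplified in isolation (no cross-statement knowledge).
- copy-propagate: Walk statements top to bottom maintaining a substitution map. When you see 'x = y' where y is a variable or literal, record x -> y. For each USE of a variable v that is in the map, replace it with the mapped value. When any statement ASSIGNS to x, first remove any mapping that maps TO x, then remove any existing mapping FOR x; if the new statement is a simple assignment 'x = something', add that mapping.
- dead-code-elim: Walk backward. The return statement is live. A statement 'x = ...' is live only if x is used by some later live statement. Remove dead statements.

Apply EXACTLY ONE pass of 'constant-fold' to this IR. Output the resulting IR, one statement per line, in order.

Answer: a = 5
u = 6
y = a
b = 0
return a

Derivation:
Applying constant-fold statement-by-statement:
  [1] a = 5  (unchanged)
  [2] u = 6  (unchanged)
  [3] y = 1 * a  -> y = a
  [4] b = 0 * u  -> b = 0
  [5] return a  (unchanged)
Result (5 stmts):
  a = 5
  u = 6
  y = a
  b = 0
  return a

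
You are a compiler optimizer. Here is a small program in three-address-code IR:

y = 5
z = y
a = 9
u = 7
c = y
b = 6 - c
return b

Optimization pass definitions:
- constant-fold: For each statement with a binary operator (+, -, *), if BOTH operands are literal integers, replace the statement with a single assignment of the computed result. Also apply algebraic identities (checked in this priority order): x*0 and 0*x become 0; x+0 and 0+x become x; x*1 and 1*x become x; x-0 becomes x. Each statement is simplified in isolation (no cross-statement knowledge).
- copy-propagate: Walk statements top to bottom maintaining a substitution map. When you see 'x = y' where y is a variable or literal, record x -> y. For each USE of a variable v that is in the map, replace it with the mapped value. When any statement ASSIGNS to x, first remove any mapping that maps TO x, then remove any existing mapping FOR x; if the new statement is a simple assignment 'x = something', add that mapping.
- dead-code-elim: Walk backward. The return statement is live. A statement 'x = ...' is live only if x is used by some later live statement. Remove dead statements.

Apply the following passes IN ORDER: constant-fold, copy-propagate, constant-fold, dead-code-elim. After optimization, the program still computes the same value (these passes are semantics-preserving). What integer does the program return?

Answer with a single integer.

Answer: 1

Derivation:
Initial IR:
  y = 5
  z = y
  a = 9
  u = 7
  c = y
  b = 6 - c
  return b
After constant-fold (7 stmts):
  y = 5
  z = y
  a = 9
  u = 7
  c = y
  b = 6 - c
  return b
After copy-propagate (7 stmts):
  y = 5
  z = 5
  a = 9
  u = 7
  c = 5
  b = 6 - 5
  return b
After constant-fold (7 stmts):
  y = 5
  z = 5
  a = 9
  u = 7
  c = 5
  b = 1
  return b
After dead-code-elim (2 stmts):
  b = 1
  return b
Evaluate:
  y = 5  =>  y = 5
  z = y  =>  z = 5
  a = 9  =>  a = 9
  u = 7  =>  u = 7
  c = y  =>  c = 5
  b = 6 - c  =>  b = 1
  return b = 1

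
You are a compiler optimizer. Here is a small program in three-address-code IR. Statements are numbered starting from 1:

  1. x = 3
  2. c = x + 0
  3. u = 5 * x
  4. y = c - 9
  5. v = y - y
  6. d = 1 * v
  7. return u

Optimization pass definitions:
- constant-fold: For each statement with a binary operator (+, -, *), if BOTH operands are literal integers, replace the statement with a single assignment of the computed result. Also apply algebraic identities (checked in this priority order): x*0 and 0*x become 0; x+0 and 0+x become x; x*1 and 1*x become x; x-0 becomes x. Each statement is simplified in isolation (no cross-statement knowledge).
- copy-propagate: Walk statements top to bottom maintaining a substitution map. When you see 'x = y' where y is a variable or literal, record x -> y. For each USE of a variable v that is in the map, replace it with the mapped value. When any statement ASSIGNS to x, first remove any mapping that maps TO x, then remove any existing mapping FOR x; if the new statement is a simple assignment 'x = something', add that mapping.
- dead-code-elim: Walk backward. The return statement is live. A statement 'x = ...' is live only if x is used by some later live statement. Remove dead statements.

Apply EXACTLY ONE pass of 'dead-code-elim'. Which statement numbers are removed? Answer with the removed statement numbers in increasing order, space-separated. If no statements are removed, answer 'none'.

Backward liveness scan:
Stmt 1 'x = 3': KEEP (x is live); live-in = []
Stmt 2 'c = x + 0': DEAD (c not in live set ['x'])
Stmt 3 'u = 5 * x': KEEP (u is live); live-in = ['x']
Stmt 4 'y = c - 9': DEAD (y not in live set ['u'])
Stmt 5 'v = y - y': DEAD (v not in live set ['u'])
Stmt 6 'd = 1 * v': DEAD (d not in live set ['u'])
Stmt 7 'return u': KEEP (return); live-in = ['u']
Removed statement numbers: [2, 4, 5, 6]
Surviving IR:
  x = 3
  u = 5 * x
  return u

Answer: 2 4 5 6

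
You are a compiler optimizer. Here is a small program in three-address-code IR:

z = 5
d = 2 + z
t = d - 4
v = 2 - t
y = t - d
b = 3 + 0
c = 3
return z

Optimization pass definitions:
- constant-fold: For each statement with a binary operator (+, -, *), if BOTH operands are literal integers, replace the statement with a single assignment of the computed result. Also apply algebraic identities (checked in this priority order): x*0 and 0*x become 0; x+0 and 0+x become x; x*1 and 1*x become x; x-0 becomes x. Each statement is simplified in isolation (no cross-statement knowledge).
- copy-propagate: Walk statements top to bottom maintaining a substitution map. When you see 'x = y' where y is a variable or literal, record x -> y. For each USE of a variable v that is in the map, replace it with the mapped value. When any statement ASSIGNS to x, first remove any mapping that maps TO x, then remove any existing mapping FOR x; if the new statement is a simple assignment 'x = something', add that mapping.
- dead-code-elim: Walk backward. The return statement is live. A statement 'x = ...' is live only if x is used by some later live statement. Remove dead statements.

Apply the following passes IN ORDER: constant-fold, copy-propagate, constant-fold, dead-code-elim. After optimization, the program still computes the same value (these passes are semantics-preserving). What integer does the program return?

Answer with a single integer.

Answer: 5

Derivation:
Initial IR:
  z = 5
  d = 2 + z
  t = d - 4
  v = 2 - t
  y = t - d
  b = 3 + 0
  c = 3
  return z
After constant-fold (8 stmts):
  z = 5
  d = 2 + z
  t = d - 4
  v = 2 - t
  y = t - d
  b = 3
  c = 3
  return z
After copy-propagate (8 stmts):
  z = 5
  d = 2 + 5
  t = d - 4
  v = 2 - t
  y = t - d
  b = 3
  c = 3
  return 5
After constant-fold (8 stmts):
  z = 5
  d = 7
  t = d - 4
  v = 2 - t
  y = t - d
  b = 3
  c = 3
  return 5
After dead-code-elim (1 stmts):
  return 5
Evaluate:
  z = 5  =>  z = 5
  d = 2 + z  =>  d = 7
  t = d - 4  =>  t = 3
  v = 2 - t  =>  v = -1
  y = t - d  =>  y = -4
  b = 3 + 0  =>  b = 3
  c = 3  =>  c = 3
  return z = 5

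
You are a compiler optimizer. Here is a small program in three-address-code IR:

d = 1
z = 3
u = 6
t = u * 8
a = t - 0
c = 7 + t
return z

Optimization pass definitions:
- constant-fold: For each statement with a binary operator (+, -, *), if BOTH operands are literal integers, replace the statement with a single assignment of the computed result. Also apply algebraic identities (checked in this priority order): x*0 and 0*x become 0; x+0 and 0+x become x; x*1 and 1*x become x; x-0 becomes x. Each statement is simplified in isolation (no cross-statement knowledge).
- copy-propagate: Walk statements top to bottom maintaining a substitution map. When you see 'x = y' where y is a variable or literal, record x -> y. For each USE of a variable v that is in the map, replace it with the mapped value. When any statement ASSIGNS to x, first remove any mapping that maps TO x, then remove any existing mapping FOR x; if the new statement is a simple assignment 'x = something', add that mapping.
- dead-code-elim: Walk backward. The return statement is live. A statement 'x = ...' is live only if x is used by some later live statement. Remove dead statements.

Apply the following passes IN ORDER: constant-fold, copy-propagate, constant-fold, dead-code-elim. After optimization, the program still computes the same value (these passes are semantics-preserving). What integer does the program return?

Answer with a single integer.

Initial IR:
  d = 1
  z = 3
  u = 6
  t = u * 8
  a = t - 0
  c = 7 + t
  return z
After constant-fold (7 stmts):
  d = 1
  z = 3
  u = 6
  t = u * 8
  a = t
  c = 7 + t
  return z
After copy-propagate (7 stmts):
  d = 1
  z = 3
  u = 6
  t = 6 * 8
  a = t
  c = 7 + t
  return 3
After constant-fold (7 stmts):
  d = 1
  z = 3
  u = 6
  t = 48
  a = t
  c = 7 + t
  return 3
After dead-code-elim (1 stmts):
  return 3
Evaluate:
  d = 1  =>  d = 1
  z = 3  =>  z = 3
  u = 6  =>  u = 6
  t = u * 8  =>  t = 48
  a = t - 0  =>  a = 48
  c = 7 + t  =>  c = 55
  return z = 3

Answer: 3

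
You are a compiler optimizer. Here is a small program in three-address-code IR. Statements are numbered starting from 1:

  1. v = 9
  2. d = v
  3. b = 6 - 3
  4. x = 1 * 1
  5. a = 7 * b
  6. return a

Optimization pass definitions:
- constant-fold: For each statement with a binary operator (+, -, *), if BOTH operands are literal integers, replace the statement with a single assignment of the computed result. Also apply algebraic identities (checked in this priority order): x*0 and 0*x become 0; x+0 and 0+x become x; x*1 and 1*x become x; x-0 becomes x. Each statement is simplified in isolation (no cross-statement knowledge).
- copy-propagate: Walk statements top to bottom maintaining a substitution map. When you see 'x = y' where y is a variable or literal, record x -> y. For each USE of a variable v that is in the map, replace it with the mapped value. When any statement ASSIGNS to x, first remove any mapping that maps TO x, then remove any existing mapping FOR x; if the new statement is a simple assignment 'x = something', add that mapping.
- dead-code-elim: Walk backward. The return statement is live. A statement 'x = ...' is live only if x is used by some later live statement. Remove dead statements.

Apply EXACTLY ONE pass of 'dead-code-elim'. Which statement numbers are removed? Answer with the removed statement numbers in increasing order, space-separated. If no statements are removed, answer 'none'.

Backward liveness scan:
Stmt 1 'v = 9': DEAD (v not in live set [])
Stmt 2 'd = v': DEAD (d not in live set [])
Stmt 3 'b = 6 - 3': KEEP (b is live); live-in = []
Stmt 4 'x = 1 * 1': DEAD (x not in live set ['b'])
Stmt 5 'a = 7 * b': KEEP (a is live); live-in = ['b']
Stmt 6 'return a': KEEP (return); live-in = ['a']
Removed statement numbers: [1, 2, 4]
Surviving IR:
  b = 6 - 3
  a = 7 * b
  return a

Answer: 1 2 4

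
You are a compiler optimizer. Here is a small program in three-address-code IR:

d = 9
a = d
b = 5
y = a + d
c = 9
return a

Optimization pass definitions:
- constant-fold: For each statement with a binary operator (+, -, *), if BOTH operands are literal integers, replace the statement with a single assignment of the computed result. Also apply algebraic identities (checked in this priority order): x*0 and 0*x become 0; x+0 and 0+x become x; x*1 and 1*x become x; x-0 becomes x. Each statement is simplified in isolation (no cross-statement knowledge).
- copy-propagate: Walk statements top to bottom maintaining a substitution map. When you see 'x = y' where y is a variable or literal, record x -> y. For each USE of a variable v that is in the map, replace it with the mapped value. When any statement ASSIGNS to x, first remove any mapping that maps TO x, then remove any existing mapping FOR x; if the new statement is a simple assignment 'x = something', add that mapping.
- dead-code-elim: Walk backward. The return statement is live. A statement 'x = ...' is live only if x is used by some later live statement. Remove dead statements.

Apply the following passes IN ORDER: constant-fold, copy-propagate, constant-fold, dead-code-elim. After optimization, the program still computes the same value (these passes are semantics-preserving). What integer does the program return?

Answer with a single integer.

Initial IR:
  d = 9
  a = d
  b = 5
  y = a + d
  c = 9
  return a
After constant-fold (6 stmts):
  d = 9
  a = d
  b = 5
  y = a + d
  c = 9
  return a
After copy-propagate (6 stmts):
  d = 9
  a = 9
  b = 5
  y = 9 + 9
  c = 9
  return 9
After constant-fold (6 stmts):
  d = 9
  a = 9
  b = 5
  y = 18
  c = 9
  return 9
After dead-code-elim (1 stmts):
  return 9
Evaluate:
  d = 9  =>  d = 9
  a = d  =>  a = 9
  b = 5  =>  b = 5
  y = a + d  =>  y = 18
  c = 9  =>  c = 9
  return a = 9

Answer: 9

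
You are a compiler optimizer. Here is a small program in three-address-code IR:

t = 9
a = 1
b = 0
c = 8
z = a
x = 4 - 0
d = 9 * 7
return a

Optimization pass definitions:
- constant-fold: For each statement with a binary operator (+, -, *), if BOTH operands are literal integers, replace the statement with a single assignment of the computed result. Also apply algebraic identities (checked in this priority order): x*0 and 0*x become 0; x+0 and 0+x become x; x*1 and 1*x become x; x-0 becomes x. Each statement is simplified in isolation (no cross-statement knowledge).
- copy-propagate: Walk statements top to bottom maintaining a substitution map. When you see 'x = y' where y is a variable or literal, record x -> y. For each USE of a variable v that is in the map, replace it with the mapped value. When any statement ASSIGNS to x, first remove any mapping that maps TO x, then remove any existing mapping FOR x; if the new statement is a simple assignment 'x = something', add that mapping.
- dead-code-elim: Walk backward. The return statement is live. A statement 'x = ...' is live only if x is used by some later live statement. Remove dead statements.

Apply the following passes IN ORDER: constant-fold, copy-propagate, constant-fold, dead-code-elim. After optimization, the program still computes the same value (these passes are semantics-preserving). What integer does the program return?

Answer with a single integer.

Answer: 1

Derivation:
Initial IR:
  t = 9
  a = 1
  b = 0
  c = 8
  z = a
  x = 4 - 0
  d = 9 * 7
  return a
After constant-fold (8 stmts):
  t = 9
  a = 1
  b = 0
  c = 8
  z = a
  x = 4
  d = 63
  return a
After copy-propagate (8 stmts):
  t = 9
  a = 1
  b = 0
  c = 8
  z = 1
  x = 4
  d = 63
  return 1
After constant-fold (8 stmts):
  t = 9
  a = 1
  b = 0
  c = 8
  z = 1
  x = 4
  d = 63
  return 1
After dead-code-elim (1 stmts):
  return 1
Evaluate:
  t = 9  =>  t = 9
  a = 1  =>  a = 1
  b = 0  =>  b = 0
  c = 8  =>  c = 8
  z = a  =>  z = 1
  x = 4 - 0  =>  x = 4
  d = 9 * 7  =>  d = 63
  return a = 1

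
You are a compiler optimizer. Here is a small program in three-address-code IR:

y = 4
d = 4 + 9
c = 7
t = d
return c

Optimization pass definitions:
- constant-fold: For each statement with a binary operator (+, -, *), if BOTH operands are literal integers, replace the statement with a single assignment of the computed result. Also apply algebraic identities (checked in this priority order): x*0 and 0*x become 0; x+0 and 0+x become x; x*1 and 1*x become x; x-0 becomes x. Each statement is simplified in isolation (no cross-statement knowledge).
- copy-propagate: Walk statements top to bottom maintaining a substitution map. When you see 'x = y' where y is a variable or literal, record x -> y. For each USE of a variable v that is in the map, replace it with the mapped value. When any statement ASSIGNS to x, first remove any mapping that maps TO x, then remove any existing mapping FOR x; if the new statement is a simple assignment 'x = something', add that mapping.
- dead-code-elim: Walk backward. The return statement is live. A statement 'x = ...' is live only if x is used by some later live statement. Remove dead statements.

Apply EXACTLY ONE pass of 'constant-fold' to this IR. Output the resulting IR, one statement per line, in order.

Applying constant-fold statement-by-statement:
  [1] y = 4  (unchanged)
  [2] d = 4 + 9  -> d = 13
  [3] c = 7  (unchanged)
  [4] t = d  (unchanged)
  [5] return c  (unchanged)
Result (5 stmts):
  y = 4
  d = 13
  c = 7
  t = d
  return c

Answer: y = 4
d = 13
c = 7
t = d
return c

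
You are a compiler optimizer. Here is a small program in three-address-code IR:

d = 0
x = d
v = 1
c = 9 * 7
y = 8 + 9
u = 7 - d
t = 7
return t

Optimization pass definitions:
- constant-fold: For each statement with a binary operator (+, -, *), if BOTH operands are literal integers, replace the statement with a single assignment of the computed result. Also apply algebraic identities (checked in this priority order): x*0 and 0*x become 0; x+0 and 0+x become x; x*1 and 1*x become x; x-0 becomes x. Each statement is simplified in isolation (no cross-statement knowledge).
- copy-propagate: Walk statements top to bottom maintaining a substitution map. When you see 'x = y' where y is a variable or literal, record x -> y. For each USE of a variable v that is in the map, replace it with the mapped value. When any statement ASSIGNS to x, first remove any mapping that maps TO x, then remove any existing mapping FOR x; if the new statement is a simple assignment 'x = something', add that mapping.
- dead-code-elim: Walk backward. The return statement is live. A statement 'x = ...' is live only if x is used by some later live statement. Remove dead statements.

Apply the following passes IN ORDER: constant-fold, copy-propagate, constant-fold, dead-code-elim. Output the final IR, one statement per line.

Initial IR:
  d = 0
  x = d
  v = 1
  c = 9 * 7
  y = 8 + 9
  u = 7 - d
  t = 7
  return t
After constant-fold (8 stmts):
  d = 0
  x = d
  v = 1
  c = 63
  y = 17
  u = 7 - d
  t = 7
  return t
After copy-propagate (8 stmts):
  d = 0
  x = 0
  v = 1
  c = 63
  y = 17
  u = 7 - 0
  t = 7
  return 7
After constant-fold (8 stmts):
  d = 0
  x = 0
  v = 1
  c = 63
  y = 17
  u = 7
  t = 7
  return 7
After dead-code-elim (1 stmts):
  return 7

Answer: return 7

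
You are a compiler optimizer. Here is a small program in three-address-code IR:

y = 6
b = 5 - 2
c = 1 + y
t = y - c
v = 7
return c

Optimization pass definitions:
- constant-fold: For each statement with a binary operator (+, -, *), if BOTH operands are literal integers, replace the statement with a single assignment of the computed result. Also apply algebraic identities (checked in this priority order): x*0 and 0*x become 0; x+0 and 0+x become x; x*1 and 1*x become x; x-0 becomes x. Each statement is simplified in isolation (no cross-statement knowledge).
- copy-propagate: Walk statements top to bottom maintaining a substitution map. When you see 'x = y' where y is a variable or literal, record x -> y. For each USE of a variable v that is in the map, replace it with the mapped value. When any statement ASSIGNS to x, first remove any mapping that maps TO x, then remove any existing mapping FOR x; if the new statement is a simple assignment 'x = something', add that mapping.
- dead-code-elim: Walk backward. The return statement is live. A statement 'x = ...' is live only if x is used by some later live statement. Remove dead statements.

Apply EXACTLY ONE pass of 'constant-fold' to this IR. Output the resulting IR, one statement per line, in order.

Answer: y = 6
b = 3
c = 1 + y
t = y - c
v = 7
return c

Derivation:
Applying constant-fold statement-by-statement:
  [1] y = 6  (unchanged)
  [2] b = 5 - 2  -> b = 3
  [3] c = 1 + y  (unchanged)
  [4] t = y - c  (unchanged)
  [5] v = 7  (unchanged)
  [6] return c  (unchanged)
Result (6 stmts):
  y = 6
  b = 3
  c = 1 + y
  t = y - c
  v = 7
  return c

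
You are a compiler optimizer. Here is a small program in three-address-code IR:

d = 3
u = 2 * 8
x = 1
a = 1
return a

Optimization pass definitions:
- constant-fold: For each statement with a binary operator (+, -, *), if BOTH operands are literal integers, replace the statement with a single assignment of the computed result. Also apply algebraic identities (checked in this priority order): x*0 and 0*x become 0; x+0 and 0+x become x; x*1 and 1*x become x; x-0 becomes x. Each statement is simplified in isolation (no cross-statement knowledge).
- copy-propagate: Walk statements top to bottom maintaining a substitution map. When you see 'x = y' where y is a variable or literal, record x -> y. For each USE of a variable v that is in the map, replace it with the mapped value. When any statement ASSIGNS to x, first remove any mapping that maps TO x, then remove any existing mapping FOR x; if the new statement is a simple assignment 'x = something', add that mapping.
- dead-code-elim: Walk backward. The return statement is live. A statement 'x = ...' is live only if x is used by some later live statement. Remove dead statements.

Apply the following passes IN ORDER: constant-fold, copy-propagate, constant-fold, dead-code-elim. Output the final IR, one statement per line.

Initial IR:
  d = 3
  u = 2 * 8
  x = 1
  a = 1
  return a
After constant-fold (5 stmts):
  d = 3
  u = 16
  x = 1
  a = 1
  return a
After copy-propagate (5 stmts):
  d = 3
  u = 16
  x = 1
  a = 1
  return 1
After constant-fold (5 stmts):
  d = 3
  u = 16
  x = 1
  a = 1
  return 1
After dead-code-elim (1 stmts):
  return 1

Answer: return 1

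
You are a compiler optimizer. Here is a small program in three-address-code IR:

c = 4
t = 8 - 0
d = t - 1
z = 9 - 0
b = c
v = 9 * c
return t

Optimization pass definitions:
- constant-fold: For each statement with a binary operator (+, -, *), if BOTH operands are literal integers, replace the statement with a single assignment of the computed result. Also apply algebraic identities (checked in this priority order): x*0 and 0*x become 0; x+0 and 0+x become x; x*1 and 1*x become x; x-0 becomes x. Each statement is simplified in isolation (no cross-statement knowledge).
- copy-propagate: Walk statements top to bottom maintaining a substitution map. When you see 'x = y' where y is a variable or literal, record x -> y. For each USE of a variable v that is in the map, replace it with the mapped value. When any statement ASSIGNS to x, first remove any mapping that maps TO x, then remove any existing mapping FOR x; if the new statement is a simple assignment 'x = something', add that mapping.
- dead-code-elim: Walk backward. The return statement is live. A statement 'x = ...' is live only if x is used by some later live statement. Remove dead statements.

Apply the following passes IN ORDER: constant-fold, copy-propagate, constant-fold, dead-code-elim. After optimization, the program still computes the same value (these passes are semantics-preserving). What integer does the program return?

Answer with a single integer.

Initial IR:
  c = 4
  t = 8 - 0
  d = t - 1
  z = 9 - 0
  b = c
  v = 9 * c
  return t
After constant-fold (7 stmts):
  c = 4
  t = 8
  d = t - 1
  z = 9
  b = c
  v = 9 * c
  return t
After copy-propagate (7 stmts):
  c = 4
  t = 8
  d = 8 - 1
  z = 9
  b = 4
  v = 9 * 4
  return 8
After constant-fold (7 stmts):
  c = 4
  t = 8
  d = 7
  z = 9
  b = 4
  v = 36
  return 8
After dead-code-elim (1 stmts):
  return 8
Evaluate:
  c = 4  =>  c = 4
  t = 8 - 0  =>  t = 8
  d = t - 1  =>  d = 7
  z = 9 - 0  =>  z = 9
  b = c  =>  b = 4
  v = 9 * c  =>  v = 36
  return t = 8

Answer: 8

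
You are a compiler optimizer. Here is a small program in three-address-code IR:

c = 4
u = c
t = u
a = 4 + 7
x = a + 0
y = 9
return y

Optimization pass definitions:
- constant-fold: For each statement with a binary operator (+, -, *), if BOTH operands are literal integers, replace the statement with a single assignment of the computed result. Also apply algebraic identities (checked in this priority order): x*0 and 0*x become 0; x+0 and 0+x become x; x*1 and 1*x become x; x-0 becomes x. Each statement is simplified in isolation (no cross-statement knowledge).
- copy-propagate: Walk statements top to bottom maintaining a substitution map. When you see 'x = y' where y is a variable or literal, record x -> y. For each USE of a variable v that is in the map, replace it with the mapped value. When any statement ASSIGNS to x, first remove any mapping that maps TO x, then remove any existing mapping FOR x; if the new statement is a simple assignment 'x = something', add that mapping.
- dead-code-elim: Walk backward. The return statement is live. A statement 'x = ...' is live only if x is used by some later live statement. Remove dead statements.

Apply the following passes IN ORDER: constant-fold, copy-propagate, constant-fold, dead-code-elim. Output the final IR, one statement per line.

Initial IR:
  c = 4
  u = c
  t = u
  a = 4 + 7
  x = a + 0
  y = 9
  return y
After constant-fold (7 stmts):
  c = 4
  u = c
  t = u
  a = 11
  x = a
  y = 9
  return y
After copy-propagate (7 stmts):
  c = 4
  u = 4
  t = 4
  a = 11
  x = 11
  y = 9
  return 9
After constant-fold (7 stmts):
  c = 4
  u = 4
  t = 4
  a = 11
  x = 11
  y = 9
  return 9
After dead-code-elim (1 stmts):
  return 9

Answer: return 9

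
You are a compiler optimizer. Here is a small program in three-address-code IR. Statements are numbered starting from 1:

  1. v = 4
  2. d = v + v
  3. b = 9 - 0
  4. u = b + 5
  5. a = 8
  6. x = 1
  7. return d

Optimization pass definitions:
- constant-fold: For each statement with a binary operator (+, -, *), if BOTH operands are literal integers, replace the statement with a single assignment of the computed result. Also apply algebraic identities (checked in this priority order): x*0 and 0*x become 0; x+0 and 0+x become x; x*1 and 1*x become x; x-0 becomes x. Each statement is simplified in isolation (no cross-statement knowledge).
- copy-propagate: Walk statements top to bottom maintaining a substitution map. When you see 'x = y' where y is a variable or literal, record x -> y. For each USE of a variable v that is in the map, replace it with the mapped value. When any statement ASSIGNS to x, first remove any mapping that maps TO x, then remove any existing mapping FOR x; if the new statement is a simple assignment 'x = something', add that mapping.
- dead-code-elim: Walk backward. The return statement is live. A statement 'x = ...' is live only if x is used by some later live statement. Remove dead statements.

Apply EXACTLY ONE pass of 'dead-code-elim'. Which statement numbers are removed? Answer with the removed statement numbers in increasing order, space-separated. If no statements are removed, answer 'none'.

Backward liveness scan:
Stmt 1 'v = 4': KEEP (v is live); live-in = []
Stmt 2 'd = v + v': KEEP (d is live); live-in = ['v']
Stmt 3 'b = 9 - 0': DEAD (b not in live set ['d'])
Stmt 4 'u = b + 5': DEAD (u not in live set ['d'])
Stmt 5 'a = 8': DEAD (a not in live set ['d'])
Stmt 6 'x = 1': DEAD (x not in live set ['d'])
Stmt 7 'return d': KEEP (return); live-in = ['d']
Removed statement numbers: [3, 4, 5, 6]
Surviving IR:
  v = 4
  d = v + v
  return d

Answer: 3 4 5 6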